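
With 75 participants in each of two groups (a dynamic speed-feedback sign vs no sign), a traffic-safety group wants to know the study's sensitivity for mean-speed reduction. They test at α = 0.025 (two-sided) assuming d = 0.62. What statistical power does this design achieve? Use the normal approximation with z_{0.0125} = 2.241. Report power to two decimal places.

power ≈ 0.94

For two equal groups, power = Φ(d·√(n/2) − z_{α/2}).
d·√(n/2) = 0.62 × √(75/2) = 0.62 × 6.124 = 3.797.
z_β = 3.797 − 2.241 = 1.556.
Power = Φ(1.556) = 0.940.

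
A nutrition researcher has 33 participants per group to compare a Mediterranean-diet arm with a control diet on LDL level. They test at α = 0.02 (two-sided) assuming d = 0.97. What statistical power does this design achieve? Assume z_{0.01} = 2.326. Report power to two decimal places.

power ≈ 0.95

For two equal groups, power = Φ(d·√(n/2) − z_{α/2}).
d·√(n/2) = 0.97 × √(33/2) = 0.97 × 4.062 = 3.940.
z_β = 3.940 − 2.326 = 1.614.
Power = Φ(1.614) = 0.947.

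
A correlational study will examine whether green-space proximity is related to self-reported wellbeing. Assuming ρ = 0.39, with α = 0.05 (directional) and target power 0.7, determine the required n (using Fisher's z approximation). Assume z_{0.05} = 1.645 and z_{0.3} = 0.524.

Fisher's z: C = ½·ln((1+r)/(1−r)) = ½·ln(2.2787) = 0.4118.
n = ((z_{α} + z_β)/C)² + 3.
(1.645 + 0.524) / 0.4118 = 2.169 / 0.4118 = 5.267.
n = 5.267² + 3 = 27.74 + 3 = 30.7.
Round up.

n = 31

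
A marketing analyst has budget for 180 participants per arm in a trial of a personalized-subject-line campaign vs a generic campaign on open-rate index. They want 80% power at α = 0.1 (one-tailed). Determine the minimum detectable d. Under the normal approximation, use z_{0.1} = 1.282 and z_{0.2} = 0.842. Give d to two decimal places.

d_min ≈ 0.22

For two independent groups of n = 180 each: d_min = (z_{α} + z_β)·√(2/n).
z-sum = 1.282 + 0.842 = 2.124.
d_min = 2.124 × √(2/180) = 2.124 × 0.1054 = 0.224.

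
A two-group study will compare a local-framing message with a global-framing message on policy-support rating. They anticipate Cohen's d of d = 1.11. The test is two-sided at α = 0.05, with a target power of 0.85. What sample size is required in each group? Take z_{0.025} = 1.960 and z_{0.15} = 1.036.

For two independent groups with equal n: n = 2·((z_{α/2} + z_β) / d)².
z_{α/2} + z_β = 1.960 + 1.036 = 2.996.
n = 2 × (2.996 / 1.11)² = 2 × 2.699² = 2 × 7.29 = 14.6.
Round up to the next whole participant.

n = 15 per group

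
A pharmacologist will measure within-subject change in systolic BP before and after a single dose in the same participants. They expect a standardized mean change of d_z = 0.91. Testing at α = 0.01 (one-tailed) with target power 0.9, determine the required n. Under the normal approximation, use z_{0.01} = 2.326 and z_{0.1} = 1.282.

For a paired (one-sample on differences) test: n = ((z_{α} + z_β) / d)².
z_{α} + z_β = 2.326 + 1.282 = 3.608.
n = (3.608 / 0.91)² = 3.965² = 15.72.
Round up.

n = 16 pairs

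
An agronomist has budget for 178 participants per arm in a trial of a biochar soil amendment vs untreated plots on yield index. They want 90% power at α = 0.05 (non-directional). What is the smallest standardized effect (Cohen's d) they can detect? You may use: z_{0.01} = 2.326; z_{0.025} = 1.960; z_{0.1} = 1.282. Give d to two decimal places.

d_min ≈ 0.34

For two independent groups of n = 178 each: d_min = (z_{α/2} + z_β)·√(2/n).
z-sum = 1.960 + 1.282 = 3.242.
d_min = 3.242 × √(2/178) = 3.242 × 0.1060 = 0.344.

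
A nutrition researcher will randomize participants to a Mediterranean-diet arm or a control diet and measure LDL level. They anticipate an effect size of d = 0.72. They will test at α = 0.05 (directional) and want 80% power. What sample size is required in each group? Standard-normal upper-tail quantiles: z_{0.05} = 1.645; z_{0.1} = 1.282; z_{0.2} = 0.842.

For two independent groups with equal n: n = 2·((z_{α} + z_β) / d)².
z_{α} + z_β = 1.645 + 0.842 = 2.487.
n = 2 × (2.487 / 0.72)² = 2 × 3.454² = 2 × 11.93 = 23.9.
Round up to the next whole participant.

n = 24 per group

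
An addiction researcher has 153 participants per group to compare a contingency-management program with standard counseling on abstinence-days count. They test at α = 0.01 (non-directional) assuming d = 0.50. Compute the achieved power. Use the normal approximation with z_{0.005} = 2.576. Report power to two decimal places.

power ≈ 0.96

For two equal groups, power = Φ(d·√(n/2) − z_{α/2}).
d·√(n/2) = 0.50 × √(153/2) = 0.50 × 8.746 = 4.373.
z_β = 4.373 − 2.576 = 1.797.
Power = Φ(1.797) = 0.964.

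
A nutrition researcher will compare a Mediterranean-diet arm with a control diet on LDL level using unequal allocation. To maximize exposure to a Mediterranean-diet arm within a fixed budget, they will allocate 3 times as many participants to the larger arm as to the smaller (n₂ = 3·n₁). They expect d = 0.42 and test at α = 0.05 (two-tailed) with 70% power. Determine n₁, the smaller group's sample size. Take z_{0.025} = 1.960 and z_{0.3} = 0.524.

With allocation ratio k = n₂/n₁ = 3, Var(x̄₁−x̄₂) = σ²(1/n₁ + 1/(k·n₁)) = σ²·(k+1)/(k·n₁).
So n₁ = (1 + 1/k)·((z_{α/2} + z_β)/d)² = 1.333 × (2.484/0.42)².
n₁ = 1.333 × 34.98 = 46.6.
Round up: n₁ = 47, giving n₂ = 3 × 47 = 141.

n₁ = 47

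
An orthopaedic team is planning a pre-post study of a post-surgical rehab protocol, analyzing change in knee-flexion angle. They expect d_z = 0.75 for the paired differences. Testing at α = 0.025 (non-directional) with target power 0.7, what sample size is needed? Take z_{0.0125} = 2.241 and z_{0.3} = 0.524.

n = 14 pairs

For a paired (one-sample on differences) test: n = ((z_{α/2} + z_β) / d)².
z_{α/2} + z_β = 2.241 + 0.524 = 2.765.
n = (2.765 / 0.75)² = 3.687² = 13.59.
Round up.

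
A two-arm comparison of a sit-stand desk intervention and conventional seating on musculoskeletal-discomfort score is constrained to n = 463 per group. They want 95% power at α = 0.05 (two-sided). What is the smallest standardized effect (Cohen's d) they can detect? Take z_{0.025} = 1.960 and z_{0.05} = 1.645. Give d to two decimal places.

For two independent groups of n = 463 each: d_min = (z_{α/2} + z_β)·√(2/n).
z-sum = 1.960 + 1.645 = 3.605.
d_min = 3.605 × √(2/463) = 3.605 × 0.0657 = 0.237.

d_min ≈ 0.24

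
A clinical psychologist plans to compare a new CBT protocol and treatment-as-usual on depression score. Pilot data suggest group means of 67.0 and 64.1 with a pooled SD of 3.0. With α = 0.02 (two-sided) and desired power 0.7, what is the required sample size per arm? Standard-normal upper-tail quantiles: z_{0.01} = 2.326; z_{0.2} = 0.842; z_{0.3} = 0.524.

Cohen's d = |M₁ − M₂| / SD_pooled = |67.0 − 64.1| / 3.0 = 2.9 / 3.0 = 0.967.
For two independent groups with equal n: n = 2·((z_{α/2} + z_β) / d)².
z_{α/2} + z_β = 2.326 + 0.524 = 2.850.
n = 2 × (2.850 / 0.967)² = 2 × 2.947² = 2 × 8.69 = 17.4.
Round up to the next whole participant.

n = 18 per group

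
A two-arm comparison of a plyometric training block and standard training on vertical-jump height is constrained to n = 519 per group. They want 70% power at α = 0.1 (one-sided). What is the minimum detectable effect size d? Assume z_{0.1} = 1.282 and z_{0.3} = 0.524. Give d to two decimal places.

For two independent groups of n = 519 each: d_min = (z_{α} + z_β)·√(2/n).
z-sum = 1.282 + 0.524 = 1.806.
d_min = 1.806 × √(2/519) = 1.806 × 0.0621 = 0.112.

d_min ≈ 0.11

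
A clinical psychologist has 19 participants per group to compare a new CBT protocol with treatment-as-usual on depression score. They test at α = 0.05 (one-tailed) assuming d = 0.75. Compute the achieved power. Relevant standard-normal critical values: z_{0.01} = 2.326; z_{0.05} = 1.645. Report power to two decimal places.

power ≈ 0.75

For two equal groups, power = Φ(d·√(n/2) − z_{α}).
d·√(n/2) = 0.75 × √(19/2) = 0.75 × 3.082 = 2.312.
z_β = 2.312 − 1.645 = 0.667.
Power = Φ(0.667) = 0.748.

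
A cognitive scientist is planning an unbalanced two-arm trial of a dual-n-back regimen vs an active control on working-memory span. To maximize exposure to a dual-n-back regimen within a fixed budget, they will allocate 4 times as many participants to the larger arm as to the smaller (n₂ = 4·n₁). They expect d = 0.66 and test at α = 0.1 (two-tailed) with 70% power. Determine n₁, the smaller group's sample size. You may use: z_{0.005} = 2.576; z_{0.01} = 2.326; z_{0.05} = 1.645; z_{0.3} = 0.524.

With allocation ratio k = n₂/n₁ = 4, Var(x̄₁−x̄₂) = σ²(1/n₁ + 1/(k·n₁)) = σ²·(k+1)/(k·n₁).
So n₁ = (1 + 1/k)·((z_{α/2} + z_β)/d)² = 1.250 × (2.169/0.66)².
n₁ = 1.250 × 10.80 = 13.5.
Round up: n₁ = 14, giving n₂ = 4 × 14 = 56.

n₁ = 14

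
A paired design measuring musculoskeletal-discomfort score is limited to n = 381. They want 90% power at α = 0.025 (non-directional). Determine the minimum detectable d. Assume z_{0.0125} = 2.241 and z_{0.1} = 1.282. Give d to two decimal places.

d_min ≈ 0.18

For a single sample (or paired design) of n = 381: d_min = (z_{α/2} + z_β)/√n.
z-sum = 2.241 + 1.282 = 3.523.
d_min = 3.523 / √381 = 3.523 / 19.519 = 0.180.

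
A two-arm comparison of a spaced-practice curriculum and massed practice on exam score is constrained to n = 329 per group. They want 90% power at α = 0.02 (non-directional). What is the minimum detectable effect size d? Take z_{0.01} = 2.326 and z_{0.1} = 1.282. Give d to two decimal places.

d_min ≈ 0.28

For two independent groups of n = 329 each: d_min = (z_{α/2} + z_β)·√(2/n).
z-sum = 2.326 + 1.282 = 3.608.
d_min = 3.608 × √(2/329) = 3.608 × 0.0780 = 0.281.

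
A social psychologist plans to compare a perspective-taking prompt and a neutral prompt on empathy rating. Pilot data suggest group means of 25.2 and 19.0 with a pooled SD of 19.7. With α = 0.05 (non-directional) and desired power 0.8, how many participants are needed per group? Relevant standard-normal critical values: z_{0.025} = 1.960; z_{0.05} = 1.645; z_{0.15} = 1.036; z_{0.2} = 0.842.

Cohen's d = |M₁ − M₂| / SD_pooled = |25.2 − 19.0| / 19.7 = 6.2 / 19.7 = 0.315.
For two independent groups with equal n: n = 2·((z_{α/2} + z_β) / d)².
z_{α/2} + z_β = 1.960 + 0.842 = 2.802.
n = 2 × (2.802 / 0.315)² = 2 × 8.895² = 2 × 79.13 = 158.3.
Round up to the next whole participant.

n = 159 per group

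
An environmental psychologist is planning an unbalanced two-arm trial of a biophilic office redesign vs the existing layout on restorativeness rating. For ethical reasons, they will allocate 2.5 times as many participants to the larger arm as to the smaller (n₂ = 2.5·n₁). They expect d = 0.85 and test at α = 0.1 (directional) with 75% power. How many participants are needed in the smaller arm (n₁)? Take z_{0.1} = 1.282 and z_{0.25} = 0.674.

With allocation ratio k = n₂/n₁ = 2.5, Var(x̄₁−x̄₂) = σ²(1/n₁ + 1/(k·n₁)) = σ²·(k+1)/(k·n₁).
So n₁ = (1 + 1/k)·((z_{α} + z_β)/d)² = 1.400 × (1.956/0.85)².
n₁ = 1.400 × 5.30 = 7.4.
Round up: n₁ = 8, giving n₂ = 2.5 × 8 = 20.

n₁ = 8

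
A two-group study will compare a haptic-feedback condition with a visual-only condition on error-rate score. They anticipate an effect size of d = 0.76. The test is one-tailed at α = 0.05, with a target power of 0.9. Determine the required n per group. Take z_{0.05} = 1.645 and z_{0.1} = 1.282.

n = 30 per group

For two independent groups with equal n: n = 2·((z_{α} + z_β) / d)².
z_{α} + z_β = 1.645 + 1.282 = 2.927.
n = 2 × (2.927 / 0.76)² = 2 × 3.851² = 2 × 14.83 = 29.7.
Round up to the next whole participant.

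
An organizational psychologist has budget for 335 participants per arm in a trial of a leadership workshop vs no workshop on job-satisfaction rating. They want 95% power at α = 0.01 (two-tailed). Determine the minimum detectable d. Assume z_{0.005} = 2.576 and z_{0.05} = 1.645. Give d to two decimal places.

For two independent groups of n = 335 each: d_min = (z_{α/2} + z_β)·√(2/n).
z-sum = 2.576 + 1.645 = 4.221.
d_min = 4.221 × √(2/335) = 4.221 × 0.0773 = 0.326.

d_min ≈ 0.33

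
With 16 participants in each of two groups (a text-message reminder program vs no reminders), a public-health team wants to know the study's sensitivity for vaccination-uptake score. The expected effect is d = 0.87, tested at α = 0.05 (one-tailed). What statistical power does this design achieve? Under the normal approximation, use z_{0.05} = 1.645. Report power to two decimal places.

For two equal groups, power = Φ(d·√(n/2) − z_{α}).
d·√(n/2) = 0.87 × √(16/2) = 0.87 × 2.828 = 2.461.
z_β = 2.461 − 1.645 = 0.816.
Power = Φ(0.816) = 0.793.

power ≈ 0.79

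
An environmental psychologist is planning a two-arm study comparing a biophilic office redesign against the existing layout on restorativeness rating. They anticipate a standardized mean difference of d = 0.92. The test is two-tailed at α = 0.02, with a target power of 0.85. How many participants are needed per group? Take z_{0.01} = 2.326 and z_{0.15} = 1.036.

n = 27 per group

For two independent groups with equal n: n = 2·((z_{α/2} + z_β) / d)².
z_{α/2} + z_β = 2.326 + 1.036 = 3.362.
n = 2 × (3.362 / 0.92)² = 2 × 3.654² = 2 × 13.35 = 26.7.
Round up to the next whole participant.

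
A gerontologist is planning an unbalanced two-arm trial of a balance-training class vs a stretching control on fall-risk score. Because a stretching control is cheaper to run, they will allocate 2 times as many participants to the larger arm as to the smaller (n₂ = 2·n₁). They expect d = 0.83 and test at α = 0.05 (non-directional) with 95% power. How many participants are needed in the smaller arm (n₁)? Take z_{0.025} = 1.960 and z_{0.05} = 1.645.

With allocation ratio k = n₂/n₁ = 2, Var(x̄₁−x̄₂) = σ²(1/n₁ + 1/(k·n₁)) = σ²·(k+1)/(k·n₁).
So n₁ = (1 + 1/k)·((z_{α/2} + z_β)/d)² = 1.500 × (3.605/0.83)².
n₁ = 1.500 × 18.86 = 28.3.
Round up: n₁ = 29, giving n₂ = 2 × 29 = 58.

n₁ = 29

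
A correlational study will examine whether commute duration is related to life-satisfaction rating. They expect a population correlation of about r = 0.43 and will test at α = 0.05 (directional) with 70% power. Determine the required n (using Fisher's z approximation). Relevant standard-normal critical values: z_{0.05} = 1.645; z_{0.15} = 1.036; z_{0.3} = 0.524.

Fisher's z: C = ½·ln((1+r)/(1−r)) = ½·ln(2.5088) = 0.4599.
n = ((z_{α} + z_β)/C)² + 3.
(1.645 + 0.524) / 0.4599 = 2.169 / 0.4599 = 4.716.
n = 4.716² + 3 = 22.24 + 3 = 25.2.
Round up.

n = 26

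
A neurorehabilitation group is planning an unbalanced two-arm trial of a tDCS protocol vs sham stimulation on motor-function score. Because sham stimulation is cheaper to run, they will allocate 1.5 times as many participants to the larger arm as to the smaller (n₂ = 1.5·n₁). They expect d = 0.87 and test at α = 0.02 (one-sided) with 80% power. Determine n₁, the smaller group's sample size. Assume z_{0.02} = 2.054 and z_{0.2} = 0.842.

n₁ = 19

With allocation ratio k = n₂/n₁ = 1.5, Var(x̄₁−x̄₂) = σ²(1/n₁ + 1/(k·n₁)) = σ²·(k+1)/(k·n₁).
So n₁ = (1 + 1/k)·((z_{α} + z_β)/d)² = 1.667 × (2.896/0.87)².
n₁ = 1.667 × 11.08 = 18.5.
Round up: n₁ = 19, giving n₂ = ⌈1.5 × 19⌉ = ⌈28.5⌉ = 29.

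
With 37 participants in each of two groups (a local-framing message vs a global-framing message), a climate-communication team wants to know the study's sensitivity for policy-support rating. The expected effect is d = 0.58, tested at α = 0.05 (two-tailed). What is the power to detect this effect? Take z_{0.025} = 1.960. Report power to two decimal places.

For two equal groups, power = Φ(d·√(n/2) − z_{α/2}).
d·√(n/2) = 0.58 × √(37/2) = 0.58 × 4.301 = 2.495.
z_β = 2.495 − 1.960 = 0.535.
Power = Φ(0.535) = 0.704.

power ≈ 0.70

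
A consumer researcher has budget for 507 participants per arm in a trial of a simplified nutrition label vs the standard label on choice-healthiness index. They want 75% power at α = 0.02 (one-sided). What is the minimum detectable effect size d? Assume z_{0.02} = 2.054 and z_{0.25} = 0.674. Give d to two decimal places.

For two independent groups of n = 507 each: d_min = (z_{α} + z_β)·√(2/n).
z-sum = 2.054 + 0.674 = 2.728.
d_min = 2.728 × √(2/507) = 2.728 × 0.0628 = 0.171.

d_min ≈ 0.17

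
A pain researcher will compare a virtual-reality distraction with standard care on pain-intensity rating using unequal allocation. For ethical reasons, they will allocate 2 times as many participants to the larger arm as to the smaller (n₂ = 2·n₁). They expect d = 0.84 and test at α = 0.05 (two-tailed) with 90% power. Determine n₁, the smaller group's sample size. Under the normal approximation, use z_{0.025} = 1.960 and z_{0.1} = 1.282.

With allocation ratio k = n₂/n₁ = 2, Var(x̄₁−x̄₂) = σ²(1/n₁ + 1/(k·n₁)) = σ²·(k+1)/(k·n₁).
So n₁ = (1 + 1/k)·((z_{α/2} + z_β)/d)² = 1.500 × (3.242/0.84)².
n₁ = 1.500 × 14.90 = 22.3.
Round up: n₁ = 23, giving n₂ = 2 × 23 = 46.

n₁ = 23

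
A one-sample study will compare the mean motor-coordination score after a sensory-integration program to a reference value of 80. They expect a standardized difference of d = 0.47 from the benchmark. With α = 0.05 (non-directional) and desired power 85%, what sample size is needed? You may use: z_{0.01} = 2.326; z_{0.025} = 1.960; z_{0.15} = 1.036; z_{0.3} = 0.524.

n = 41

For a one-sample test: n = ((z_{α/2} + z_β) / d)².
z_{α/2} + z_β = 1.960 + 1.036 = 2.996.
n = (2.996 / 0.47)² = 6.374² = 40.63.
Round up.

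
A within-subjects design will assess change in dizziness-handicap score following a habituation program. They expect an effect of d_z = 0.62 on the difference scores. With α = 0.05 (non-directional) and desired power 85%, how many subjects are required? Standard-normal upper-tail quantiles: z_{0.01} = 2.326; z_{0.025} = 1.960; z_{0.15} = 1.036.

For a paired (one-sample on differences) test: n = ((z_{α/2} + z_β) / d)².
z_{α/2} + z_β = 1.960 + 1.036 = 2.996.
n = (2.996 / 0.62)² = 4.832² = 23.35.
Round up.

n = 24 pairs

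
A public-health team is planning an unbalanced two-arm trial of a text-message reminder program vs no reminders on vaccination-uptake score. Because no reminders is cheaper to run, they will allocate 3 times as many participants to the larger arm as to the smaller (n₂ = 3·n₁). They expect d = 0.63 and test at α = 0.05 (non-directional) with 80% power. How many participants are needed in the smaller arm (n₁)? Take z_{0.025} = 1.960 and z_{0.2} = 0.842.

With allocation ratio k = n₂/n₁ = 3, Var(x̄₁−x̄₂) = σ²(1/n₁ + 1/(k·n₁)) = σ²·(k+1)/(k·n₁).
So n₁ = (1 + 1/k)·((z_{α/2} + z_β)/d)² = 1.333 × (2.802/0.63)².
n₁ = 1.333 × 19.78 = 26.4.
Round up: n₁ = 27, giving n₂ = 3 × 27 = 81.

n₁ = 27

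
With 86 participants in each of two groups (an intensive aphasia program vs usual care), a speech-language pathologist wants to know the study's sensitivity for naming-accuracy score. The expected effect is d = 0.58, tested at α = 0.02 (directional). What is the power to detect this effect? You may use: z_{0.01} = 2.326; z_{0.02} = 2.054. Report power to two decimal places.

power ≈ 0.96

For two equal groups, power = Φ(d·√(n/2) − z_{α}).
d·√(n/2) = 0.58 × √(86/2) = 0.58 × 6.557 = 3.803.
z_β = 3.803 − 2.054 = 1.749.
Power = Φ(1.749) = 0.960.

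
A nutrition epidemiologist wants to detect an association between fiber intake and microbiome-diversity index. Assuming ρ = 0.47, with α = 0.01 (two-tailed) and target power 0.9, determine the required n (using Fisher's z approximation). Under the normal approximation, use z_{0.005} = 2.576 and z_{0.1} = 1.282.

Fisher's z: C = ½·ln((1+r)/(1−r)) = ½·ln(2.7736) = 0.5101.
n = ((z_{α/2} + z_β)/C)² + 3.
(2.576 + 1.282) / 0.5101 = 3.858 / 0.5101 = 7.563.
n = 7.563² + 3 = 57.20 + 3 = 60.2.
Round up.

n = 61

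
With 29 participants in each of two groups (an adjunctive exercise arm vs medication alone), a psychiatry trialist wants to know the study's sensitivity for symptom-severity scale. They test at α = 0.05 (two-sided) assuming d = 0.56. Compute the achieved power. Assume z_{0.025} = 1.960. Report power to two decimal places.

power ≈ 0.57

For two equal groups, power = Φ(d·√(n/2) − z_{α/2}).
d·√(n/2) = 0.56 × √(29/2) = 0.56 × 3.808 = 2.132.
z_β = 2.132 − 1.960 = 0.172.
Power = Φ(0.172) = 0.568.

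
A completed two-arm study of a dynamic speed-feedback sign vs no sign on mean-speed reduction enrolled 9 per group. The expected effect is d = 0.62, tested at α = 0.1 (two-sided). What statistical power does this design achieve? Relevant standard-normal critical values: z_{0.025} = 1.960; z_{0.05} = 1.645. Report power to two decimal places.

power ≈ 0.37

For two equal groups, power = Φ(d·√(n/2) − z_{α/2}).
d·√(n/2) = 0.62 × √(9/2) = 0.62 × 2.121 = 1.315.
z_β = 1.315 − 1.645 = -0.330.
Power = Φ(-0.330) = 0.371.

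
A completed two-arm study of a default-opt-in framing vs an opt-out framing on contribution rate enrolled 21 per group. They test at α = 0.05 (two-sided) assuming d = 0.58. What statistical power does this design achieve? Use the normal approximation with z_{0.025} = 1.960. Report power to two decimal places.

power ≈ 0.47

For two equal groups, power = Φ(d·√(n/2) − z_{α/2}).
d·√(n/2) = 0.58 × √(21/2) = 0.58 × 3.240 = 1.879.
z_β = 1.879 − 1.960 = -0.081.
Power = Φ(-0.081) = 0.468.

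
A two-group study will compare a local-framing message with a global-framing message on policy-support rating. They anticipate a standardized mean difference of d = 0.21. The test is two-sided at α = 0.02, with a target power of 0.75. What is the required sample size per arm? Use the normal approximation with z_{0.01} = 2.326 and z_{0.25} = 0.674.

n = 409 per group

For two independent groups with equal n: n = 2·((z_{α/2} + z_β) / d)².
z_{α/2} + z_β = 2.326 + 0.674 = 3.000.
n = 2 × (3.000 / 0.21)² = 2 × 14.286² = 2 × 204.08 = 408.2.
Round up to the next whole participant.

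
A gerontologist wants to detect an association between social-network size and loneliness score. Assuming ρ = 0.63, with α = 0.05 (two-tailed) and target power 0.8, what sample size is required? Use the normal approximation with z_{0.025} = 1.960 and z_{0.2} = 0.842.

Fisher's z: C = ½·ln((1+r)/(1−r)) = ½·ln(4.4054) = 0.7414.
n = ((z_{α/2} + z_β)/C)² + 3.
(1.960 + 0.842) / 0.7414 = 2.802 / 0.7414 = 3.779.
n = 3.779² + 3 = 14.28 + 3 = 17.3.
Round up.

n = 18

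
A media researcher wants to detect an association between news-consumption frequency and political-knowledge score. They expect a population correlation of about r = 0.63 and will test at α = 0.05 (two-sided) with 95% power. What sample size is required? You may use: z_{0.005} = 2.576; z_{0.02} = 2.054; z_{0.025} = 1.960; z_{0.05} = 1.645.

n = 27

Fisher's z: C = ½·ln((1+r)/(1−r)) = ½·ln(4.4054) = 0.7414.
n = ((z_{α/2} + z_β)/C)² + 3.
(1.960 + 1.645) / 0.7414 = 3.605 / 0.7414 = 4.862.
n = 4.862² + 3 = 23.64 + 3 = 26.6.
Round up.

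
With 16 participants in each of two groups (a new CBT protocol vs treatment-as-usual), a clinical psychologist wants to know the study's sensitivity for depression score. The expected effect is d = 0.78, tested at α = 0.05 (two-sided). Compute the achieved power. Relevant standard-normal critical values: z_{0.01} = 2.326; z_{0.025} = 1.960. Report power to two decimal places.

power ≈ 0.60

For two equal groups, power = Φ(d·√(n/2) − z_{α/2}).
d·√(n/2) = 0.78 × √(16/2) = 0.78 × 2.828 = 2.206.
z_β = 2.206 − 1.960 = 0.246.
Power = Φ(0.246) = 0.597.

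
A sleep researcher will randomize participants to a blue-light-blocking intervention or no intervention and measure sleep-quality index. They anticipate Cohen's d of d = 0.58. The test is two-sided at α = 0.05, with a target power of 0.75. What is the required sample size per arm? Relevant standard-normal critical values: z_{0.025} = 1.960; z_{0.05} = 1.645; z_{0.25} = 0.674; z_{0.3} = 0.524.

n = 42 per group

For two independent groups with equal n: n = 2·((z_{α/2} + z_β) / d)².
z_{α/2} + z_β = 1.960 + 0.674 = 2.634.
n = 2 × (2.634 / 0.58)² = 2 × 4.541² = 2 × 20.62 = 41.2.
Round up to the next whole participant.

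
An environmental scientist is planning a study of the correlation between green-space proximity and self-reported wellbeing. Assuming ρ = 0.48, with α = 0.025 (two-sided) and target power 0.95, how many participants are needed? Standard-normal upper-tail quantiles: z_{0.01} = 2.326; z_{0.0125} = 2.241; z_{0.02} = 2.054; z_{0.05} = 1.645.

Fisher's z: C = ½·ln((1+r)/(1−r)) = ½·ln(2.8462) = 0.5230.
n = ((z_{α/2} + z_β)/C)² + 3.
(2.241 + 1.645) / 0.5230 = 3.886 / 0.5230 = 7.430.
n = 7.430² + 3 = 55.21 + 3 = 58.2.
Round up.

n = 59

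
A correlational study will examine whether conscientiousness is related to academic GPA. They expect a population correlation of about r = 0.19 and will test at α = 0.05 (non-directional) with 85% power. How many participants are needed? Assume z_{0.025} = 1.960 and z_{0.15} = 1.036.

n = 246

Fisher's z: C = ½·ln((1+r)/(1−r)) = ½·ln(1.4691) = 0.1923.
n = ((z_{α/2} + z_β)/C)² + 3.
(1.960 + 1.036) / 0.1923 = 2.996 / 0.1923 = 15.580.
n = 15.580² + 3 = 242.73 + 3 = 245.7.
Round up.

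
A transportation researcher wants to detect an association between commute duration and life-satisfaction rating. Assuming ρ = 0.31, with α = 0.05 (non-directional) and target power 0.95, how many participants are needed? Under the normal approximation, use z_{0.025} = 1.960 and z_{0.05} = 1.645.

n = 130

Fisher's z: C = ½·ln((1+r)/(1−r)) = ½·ln(1.8986) = 0.3205.
n = ((z_{α/2} + z_β)/C)² + 3.
(1.960 + 1.645) / 0.3205 = 3.605 / 0.3205 = 11.248.
n = 11.248² + 3 = 126.52 + 3 = 129.5.
Round up.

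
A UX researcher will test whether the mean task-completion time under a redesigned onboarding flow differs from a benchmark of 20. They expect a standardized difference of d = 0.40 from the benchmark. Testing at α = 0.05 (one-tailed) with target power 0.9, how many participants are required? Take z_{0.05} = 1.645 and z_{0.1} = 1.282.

n = 54

For a one-sample test: n = ((z_{α} + z_β) / d)².
z_{α} + z_β = 1.645 + 1.282 = 2.927.
n = (2.927 / 0.40)² = 7.317² = 53.55.
Round up.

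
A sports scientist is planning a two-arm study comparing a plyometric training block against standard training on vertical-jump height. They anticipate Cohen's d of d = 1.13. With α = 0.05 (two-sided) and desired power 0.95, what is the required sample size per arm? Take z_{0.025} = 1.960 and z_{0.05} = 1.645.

For two independent groups with equal n: n = 2·((z_{α/2} + z_β) / d)².
z_{α/2} + z_β = 1.960 + 1.645 = 3.605.
n = 2 × (3.605 / 1.13)² = 2 × 3.190² = 2 × 10.18 = 20.4.
Round up to the next whole participant.

n = 21 per group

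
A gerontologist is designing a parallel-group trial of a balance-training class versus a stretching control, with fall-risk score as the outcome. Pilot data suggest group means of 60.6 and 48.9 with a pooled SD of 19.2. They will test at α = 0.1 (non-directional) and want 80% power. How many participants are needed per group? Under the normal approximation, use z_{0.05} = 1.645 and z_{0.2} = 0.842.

n = 34 per group

Cohen's d = |M₁ − M₂| / SD_pooled = |60.6 − 48.9| / 19.2 = 11.7 / 19.2 = 0.609.
For two independent groups with equal n: n = 2·((z_{α/2} + z_β) / d)².
z_{α/2} + z_β = 1.645 + 0.842 = 2.487.
n = 2 × (2.487 / 0.609)² = 2 × 4.084² = 2 × 16.68 = 33.4.
Round up to the next whole participant.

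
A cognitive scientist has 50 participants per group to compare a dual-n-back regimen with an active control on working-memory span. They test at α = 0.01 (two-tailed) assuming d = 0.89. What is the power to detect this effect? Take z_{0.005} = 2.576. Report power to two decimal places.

For two equal groups, power = Φ(d·√(n/2) − z_{α/2}).
d·√(n/2) = 0.89 × √(50/2) = 0.89 × 5.000 = 4.450.
z_β = 4.450 − 2.576 = 1.874.
Power = Φ(1.874) = 0.970.

power ≈ 0.97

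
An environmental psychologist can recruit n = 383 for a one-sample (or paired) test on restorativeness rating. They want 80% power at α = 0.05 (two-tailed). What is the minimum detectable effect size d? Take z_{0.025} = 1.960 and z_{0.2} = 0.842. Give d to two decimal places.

d_min ≈ 0.14

For a single sample (or paired design) of n = 383: d_min = (z_{α/2} + z_β)/√n.
z-sum = 1.960 + 0.842 = 2.802.
d_min = 2.802 / √383 = 2.802 / 19.570 = 0.143.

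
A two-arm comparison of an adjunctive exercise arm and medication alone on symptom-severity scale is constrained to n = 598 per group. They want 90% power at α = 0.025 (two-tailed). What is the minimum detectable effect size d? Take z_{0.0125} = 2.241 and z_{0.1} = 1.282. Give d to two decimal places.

d_min ≈ 0.20

For two independent groups of n = 598 each: d_min = (z_{α/2} + z_β)·√(2/n).
z-sum = 2.241 + 1.282 = 3.523.
d_min = 3.523 × √(2/598) = 3.523 × 0.0578 = 0.204.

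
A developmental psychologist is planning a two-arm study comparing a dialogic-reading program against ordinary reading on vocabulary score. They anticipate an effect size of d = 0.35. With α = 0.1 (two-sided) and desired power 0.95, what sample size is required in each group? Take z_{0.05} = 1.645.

n = 177 per group

For two independent groups with equal n: n = 2·((z_{α/2} + z_β) / d)².
z_{α/2} + z_β = 1.645 + 1.645 = 3.290.
n = 2 × (3.290 / 0.35)² = 2 × 9.400² = 2 × 88.36 = 176.7.
Round up to the next whole participant.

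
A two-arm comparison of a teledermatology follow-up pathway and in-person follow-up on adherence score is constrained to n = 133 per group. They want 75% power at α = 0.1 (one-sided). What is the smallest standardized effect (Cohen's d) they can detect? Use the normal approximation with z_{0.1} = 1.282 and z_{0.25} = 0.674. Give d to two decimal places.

d_min ≈ 0.24

For two independent groups of n = 133 each: d_min = (z_{α} + z_β)·√(2/n).
z-sum = 1.282 + 0.674 = 1.956.
d_min = 1.956 × √(2/133) = 1.956 × 0.1226 = 0.240.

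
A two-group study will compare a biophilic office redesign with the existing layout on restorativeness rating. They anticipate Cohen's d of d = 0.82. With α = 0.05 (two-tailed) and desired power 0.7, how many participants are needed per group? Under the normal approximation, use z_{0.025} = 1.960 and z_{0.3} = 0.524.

n = 19 per group

For two independent groups with equal n: n = 2·((z_{α/2} + z_β) / d)².
z_{α/2} + z_β = 1.960 + 0.524 = 2.484.
n = 2 × (2.484 / 0.82)² = 2 × 3.029² = 2 × 9.18 = 18.4.
Round up to the next whole participant.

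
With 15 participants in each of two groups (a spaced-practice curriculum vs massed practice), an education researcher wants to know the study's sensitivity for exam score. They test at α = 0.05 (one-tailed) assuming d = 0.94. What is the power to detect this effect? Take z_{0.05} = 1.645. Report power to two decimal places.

For two equal groups, power = Φ(d·√(n/2) − z_{α}).
d·√(n/2) = 0.94 × √(15/2) = 0.94 × 2.739 = 2.574.
z_β = 2.574 − 1.645 = 0.929.
Power = Φ(0.929) = 0.824.

power ≈ 0.82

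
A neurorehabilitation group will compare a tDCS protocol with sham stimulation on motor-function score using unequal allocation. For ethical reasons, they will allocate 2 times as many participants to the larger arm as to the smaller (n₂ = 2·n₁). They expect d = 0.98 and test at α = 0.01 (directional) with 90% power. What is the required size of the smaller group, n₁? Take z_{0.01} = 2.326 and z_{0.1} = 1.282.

n₁ = 21

With allocation ratio k = n₂/n₁ = 2, Var(x̄₁−x̄₂) = σ²(1/n₁ + 1/(k·n₁)) = σ²·(k+1)/(k·n₁).
So n₁ = (1 + 1/k)·((z_{α} + z_β)/d)² = 1.500 × (3.608/0.98)².
n₁ = 1.500 × 13.55 = 20.3.
Round up: n₁ = 21, giving n₂ = 2 × 21 = 42.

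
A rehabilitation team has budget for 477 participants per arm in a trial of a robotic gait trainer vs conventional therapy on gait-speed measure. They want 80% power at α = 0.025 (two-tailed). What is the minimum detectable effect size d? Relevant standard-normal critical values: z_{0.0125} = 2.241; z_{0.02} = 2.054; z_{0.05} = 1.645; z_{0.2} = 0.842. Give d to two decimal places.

For two independent groups of n = 477 each: d_min = (z_{α/2} + z_β)·√(2/n).
z-sum = 2.241 + 0.842 = 3.083.
d_min = 3.083 × √(2/477) = 3.083 × 0.0648 = 0.200.

d_min ≈ 0.20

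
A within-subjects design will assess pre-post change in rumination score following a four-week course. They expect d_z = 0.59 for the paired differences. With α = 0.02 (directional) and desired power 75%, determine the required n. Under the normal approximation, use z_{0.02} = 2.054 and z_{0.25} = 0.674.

n = 22 pairs

For a paired (one-sample on differences) test: n = ((z_{α} + z_β) / d)².
z_{α} + z_β = 2.054 + 0.674 = 2.728.
n = (2.728 / 0.59)² = 4.624² = 21.38.
Round up.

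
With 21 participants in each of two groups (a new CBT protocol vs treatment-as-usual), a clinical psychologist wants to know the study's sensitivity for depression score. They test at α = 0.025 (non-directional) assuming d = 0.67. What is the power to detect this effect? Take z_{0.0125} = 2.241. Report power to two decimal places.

For two equal groups, power = Φ(d·√(n/2) − z_{α/2}).
d·√(n/2) = 0.67 × √(21/2) = 0.67 × 3.240 = 2.171.
z_β = 2.171 − 2.241 = -0.070.
Power = Φ(-0.070) = 0.472.

power ≈ 0.47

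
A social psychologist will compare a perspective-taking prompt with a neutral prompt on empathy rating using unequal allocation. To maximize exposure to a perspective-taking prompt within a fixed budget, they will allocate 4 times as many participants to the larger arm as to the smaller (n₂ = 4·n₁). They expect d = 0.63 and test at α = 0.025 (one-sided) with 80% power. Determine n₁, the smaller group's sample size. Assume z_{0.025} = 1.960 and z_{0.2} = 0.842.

With allocation ratio k = n₂/n₁ = 4, Var(x̄₁−x̄₂) = σ²(1/n₁ + 1/(k·n₁)) = σ²·(k+1)/(k·n₁).
So n₁ = (1 + 1/k)·((z_{α} + z_β)/d)² = 1.250 × (2.802/0.63)².
n₁ = 1.250 × 19.78 = 24.7.
Round up: n₁ = 25, giving n₂ = 4 × 25 = 100.

n₁ = 25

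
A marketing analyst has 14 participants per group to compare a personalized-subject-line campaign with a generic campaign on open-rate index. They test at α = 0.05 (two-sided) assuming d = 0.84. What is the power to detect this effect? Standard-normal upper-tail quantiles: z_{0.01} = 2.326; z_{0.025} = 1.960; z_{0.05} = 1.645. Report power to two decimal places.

For two equal groups, power = Φ(d·√(n/2) − z_{α/2}).
d·√(n/2) = 0.84 × √(14/2) = 0.84 × 2.646 = 2.222.
z_β = 2.222 − 1.960 = 0.262.
Power = Φ(0.262) = 0.604.

power ≈ 0.60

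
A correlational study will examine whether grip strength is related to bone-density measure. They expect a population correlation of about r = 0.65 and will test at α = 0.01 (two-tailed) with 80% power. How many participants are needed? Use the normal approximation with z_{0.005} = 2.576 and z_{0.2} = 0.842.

n = 23

Fisher's z: C = ½·ln((1+r)/(1−r)) = ½·ln(4.7143) = 0.7753.
n = ((z_{α/2} + z_β)/C)² + 3.
(2.576 + 0.842) / 0.7753 = 3.418 / 0.7753 = 4.409.
n = 4.409² + 3 = 19.44 + 3 = 22.4.
Round up.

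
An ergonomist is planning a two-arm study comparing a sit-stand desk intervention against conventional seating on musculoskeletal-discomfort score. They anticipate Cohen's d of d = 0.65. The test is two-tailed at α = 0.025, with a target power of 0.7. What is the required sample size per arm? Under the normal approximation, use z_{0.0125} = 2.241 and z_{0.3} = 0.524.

For two independent groups with equal n: n = 2·((z_{α/2} + z_β) / d)².
z_{α/2} + z_β = 2.241 + 0.524 = 2.765.
n = 2 × (2.765 / 0.65)² = 2 × 4.254² = 2 × 18.10 = 36.2.
Round up to the next whole participant.

n = 37 per group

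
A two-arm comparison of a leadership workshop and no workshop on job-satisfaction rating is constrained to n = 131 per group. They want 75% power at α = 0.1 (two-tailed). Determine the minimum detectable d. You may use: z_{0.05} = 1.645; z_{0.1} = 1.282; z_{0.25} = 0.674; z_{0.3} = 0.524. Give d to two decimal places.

d_min ≈ 0.29

For two independent groups of n = 131 each: d_min = (z_{α/2} + z_β)·√(2/n).
z-sum = 1.645 + 0.674 = 2.319.
d_min = 2.319 × √(2/131) = 2.319 × 0.1236 = 0.287.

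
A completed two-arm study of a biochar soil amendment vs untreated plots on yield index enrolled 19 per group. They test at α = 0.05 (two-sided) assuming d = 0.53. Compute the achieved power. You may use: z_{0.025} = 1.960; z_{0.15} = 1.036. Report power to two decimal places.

For two equal groups, power = Φ(d·√(n/2) − z_{α/2}).
d·√(n/2) = 0.53 × √(19/2) = 0.53 × 3.082 = 1.634.
z_β = 1.634 − 1.960 = -0.326.
Power = Φ(-0.326) = 0.372.

power ≈ 0.37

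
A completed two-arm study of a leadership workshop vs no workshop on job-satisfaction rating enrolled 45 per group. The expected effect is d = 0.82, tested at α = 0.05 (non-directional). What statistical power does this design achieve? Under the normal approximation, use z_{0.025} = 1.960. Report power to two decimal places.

power ≈ 0.97

For two equal groups, power = Φ(d·√(n/2) − z_{α/2}).
d·√(n/2) = 0.82 × √(45/2) = 0.82 × 4.743 = 3.890.
z_β = 3.890 − 1.960 = 1.930.
Power = Φ(1.930) = 0.973.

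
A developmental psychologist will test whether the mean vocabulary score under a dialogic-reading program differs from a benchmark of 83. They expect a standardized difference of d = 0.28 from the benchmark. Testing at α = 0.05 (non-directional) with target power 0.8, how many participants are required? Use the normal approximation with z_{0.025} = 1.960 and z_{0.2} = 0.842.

n = 101

For a one-sample test: n = ((z_{α/2} + z_β) / d)².
z_{α/2} + z_β = 1.960 + 0.842 = 2.802.
n = (2.802 / 0.28)² = 10.007² = 100.14.
Round up.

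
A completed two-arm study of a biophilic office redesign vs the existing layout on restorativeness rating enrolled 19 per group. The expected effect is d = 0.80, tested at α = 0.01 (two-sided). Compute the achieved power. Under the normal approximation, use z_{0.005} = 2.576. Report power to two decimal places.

power ≈ 0.46

For two equal groups, power = Φ(d·√(n/2) − z_{α/2}).
d·√(n/2) = 0.80 × √(19/2) = 0.80 × 3.082 = 2.466.
z_β = 2.466 − 2.576 = -0.110.
Power = Φ(-0.110) = 0.456.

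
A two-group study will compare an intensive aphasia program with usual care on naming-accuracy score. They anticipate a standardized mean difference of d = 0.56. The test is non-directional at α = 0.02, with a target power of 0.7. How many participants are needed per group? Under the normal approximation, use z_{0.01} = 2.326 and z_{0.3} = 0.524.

For two independent groups with equal n: n = 2·((z_{α/2} + z_β) / d)².
z_{α/2} + z_β = 2.326 + 0.524 = 2.850.
n = 2 × (2.850 / 0.56)² = 2 × 5.089² = 2 × 25.90 = 51.8.
Round up to the next whole participant.

n = 52 per group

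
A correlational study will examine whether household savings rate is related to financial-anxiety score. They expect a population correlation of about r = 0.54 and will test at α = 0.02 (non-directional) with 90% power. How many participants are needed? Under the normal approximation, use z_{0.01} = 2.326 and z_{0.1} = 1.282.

Fisher's z: C = ½·ln((1+r)/(1−r)) = ½·ln(3.3478) = 0.6042.
n = ((z_{α/2} + z_β)/C)² + 3.
(2.326 + 1.282) / 0.6042 = 3.608 / 0.6042 = 5.972.
n = 5.972² + 3 = 35.66 + 3 = 38.7.
Round up.

n = 39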